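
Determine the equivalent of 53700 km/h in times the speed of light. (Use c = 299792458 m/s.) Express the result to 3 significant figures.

4.98e-5 times the speed of light

1 km/h = 9.26567e-10 times the speed of light.
Thus 53700 × 9.26567e-10 ≈ 4.98e-5 c.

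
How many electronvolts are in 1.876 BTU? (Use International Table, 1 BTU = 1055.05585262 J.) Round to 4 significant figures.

1.235e+22 electronvolts

1 British thermal unit = 6.58514e+21 eV.
Thus 1.876 × 6.58514e+21 ≈ 1.235e+22 eV.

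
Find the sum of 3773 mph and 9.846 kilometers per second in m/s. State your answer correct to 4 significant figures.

3773 mph = 1686.68 m/s and 9.846 km/s = 9846.00 m/s.
1686.68 + 9846.00 ≈ 11530 m/s.

11530 m/s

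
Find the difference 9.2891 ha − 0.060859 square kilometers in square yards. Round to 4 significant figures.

9.2891 ha = 111097 yd² and 0.060859 km² = 72786.8 yd².
111097 − 72786.8 ≈ 38310 yd².

38310 square yards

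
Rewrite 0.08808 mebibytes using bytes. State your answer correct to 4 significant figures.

92360 B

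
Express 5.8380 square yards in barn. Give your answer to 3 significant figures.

4.88e+28 barns

1 yd² = 8.36127e+27 barn.
Thus 5.8380 × 8.36127e+27 ≈ 4.88e+28 barn.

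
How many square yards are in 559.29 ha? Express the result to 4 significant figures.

6.689 × 10^6 yd²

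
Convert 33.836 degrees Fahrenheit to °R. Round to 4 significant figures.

493.5 °R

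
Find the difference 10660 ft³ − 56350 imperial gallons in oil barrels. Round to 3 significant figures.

10660 ft³ = 1898.63 bbl and 56350 imp gal = 1611.27 bbl.
1898.63 − 1611.27 ≈ 287 bbl.

287 bbl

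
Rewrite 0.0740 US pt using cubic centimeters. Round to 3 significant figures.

1 US pt = 473.176 cm³.
So 0.0740 × 473.176 ≈ 35.0 cm³.

35.0 cm³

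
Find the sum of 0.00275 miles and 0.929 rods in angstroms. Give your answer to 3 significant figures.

9.10e+10 Å

0.00275 mi = 4.42570e+10 Å and 0.929 rod = 4.67213e+10 Å.
4.42570e+10 + 4.67213e+10 ≈ 9.10e+10 Å.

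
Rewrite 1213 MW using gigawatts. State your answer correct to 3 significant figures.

1.21 GW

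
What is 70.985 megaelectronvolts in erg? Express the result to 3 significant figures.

0.000114 ergs

1 megaelectronvolt = 1.60218e-6 erg.
Thus 70.985 × 1.60218e-6 ≈ 0.000114 erg.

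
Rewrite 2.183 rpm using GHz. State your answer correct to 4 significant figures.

3.638 × 10^-11 GHz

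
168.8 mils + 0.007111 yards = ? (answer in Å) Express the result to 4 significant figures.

1.079 × 10^8 angstroms

168.8 mil = 4.28752 × 10^7 Å and 0.007111 yd = 6.50230 × 10^7 Å.
4.28752 × 10^7 + 6.50230 × 10^7 ≈ 1.079 × 10^8 Å.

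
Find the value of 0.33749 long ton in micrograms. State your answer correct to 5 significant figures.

3.4291e+11 micrograms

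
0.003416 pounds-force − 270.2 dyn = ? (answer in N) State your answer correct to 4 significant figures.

0.003416 lbf = 0.0151951 N and 270.2 dyn = 0.00270200 N.
0.0151951 − 0.00270200 ≈ 0.01249 N.

0.01249 newtons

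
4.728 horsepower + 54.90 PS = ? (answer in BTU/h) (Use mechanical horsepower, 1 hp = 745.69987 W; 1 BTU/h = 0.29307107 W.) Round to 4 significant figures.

149800 BTU per hour

4.728 hp = 12030.1 BTU/h and 54.90 PS = 137778 BTU/h.
12030.1 + 137778 ≈ 149800 BTU/h.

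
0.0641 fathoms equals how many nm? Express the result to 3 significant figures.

1.17 × 10^8 nanometers

1 fathom = 1.82880 × 10^9 nanometers.
0.0641 × 1.82880 × 10^9 ≈ 1.17 × 10^8 nm.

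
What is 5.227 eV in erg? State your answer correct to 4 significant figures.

1 eV = 1.60218 × 10^-12 ergs.
Thus 5.227 × 1.60218 × 10^-12 ≈ 8.375 × 10^-12 erg.

8.375 × 10^-12 erg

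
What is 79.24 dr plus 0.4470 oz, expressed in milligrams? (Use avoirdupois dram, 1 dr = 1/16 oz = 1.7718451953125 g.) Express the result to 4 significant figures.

153100 milligrams

79.24 dr = 140401 mg and 0.4470 oz = 12672.2 mg.
140401 + 12672.2 ≈ 153100 mg.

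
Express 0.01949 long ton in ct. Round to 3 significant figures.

1 long ton = 5.08023 × 10^6 ct.
So 0.01949 × 5.08023 × 10^6 ≈ 99000 ct.

99000 ct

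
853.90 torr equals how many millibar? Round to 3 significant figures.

1140 millibar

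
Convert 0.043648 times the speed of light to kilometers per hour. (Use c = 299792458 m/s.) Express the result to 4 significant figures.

4.711 × 10^7 km/h

1 c = 1.07925 × 10^9 kilometers per hour.
Then 0.043648 × 1.07925 × 10^9 ≈ 4.711 × 10^7 km/h.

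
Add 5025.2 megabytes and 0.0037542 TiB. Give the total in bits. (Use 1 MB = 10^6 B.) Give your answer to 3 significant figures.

5025.2 MB = 4.02016 × 10^10 bit and 0.0037542 TiB = 3.30223 × 10^10 bit.
4.02016 × 10^10 + 3.30223 × 10^10 ≈ 7.32 × 10^10 bit.

7.32 × 10^10 bits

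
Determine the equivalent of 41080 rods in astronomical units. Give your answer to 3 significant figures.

1.38e-6 au

1 rod = 3.36181e-11 astronomical units.
41080 × 3.36181e-11 ≈ 1.38e-6 au.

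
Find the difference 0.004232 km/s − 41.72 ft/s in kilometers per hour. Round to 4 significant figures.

0.004232 km/s = 15.2352 km/h and 41.72 ft/s = 45.7785 km/h.
15.2352 − 45.7785 ≈ -30.54 km/h.

-30.54 kilometers per hour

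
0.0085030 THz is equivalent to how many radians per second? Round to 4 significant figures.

5.343 × 10^10 rad/s

1 terahertz = 6.28319 × 10^12 rad/s.
Then 0.0085030 × 6.28319 × 10^12 ≈ 5.343 × 10^10 rad/s.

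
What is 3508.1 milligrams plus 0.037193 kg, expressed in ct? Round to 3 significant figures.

204 ct

3508.1 mg = 17.5405 ct and 0.037193 kg = 185.965 ct.
17.5405 + 185.965 ≈ 204 ct.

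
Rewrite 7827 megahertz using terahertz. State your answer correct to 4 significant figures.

0.007827 THz

1 megahertz = 1.00000 × 10^-6 THz.
Thus 7827 × 1.00000 × 10^-6 ≈ 0.007827 THz.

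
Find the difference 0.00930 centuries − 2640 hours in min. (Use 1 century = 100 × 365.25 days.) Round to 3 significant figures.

0.00930 century = 489143 min and 2640 h = 158400 min.
489143 − 158400 ≈ 331000 min.

331000 min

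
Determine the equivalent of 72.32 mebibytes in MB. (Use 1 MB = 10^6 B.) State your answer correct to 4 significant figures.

1 MiB = 1.04858 MB.
Then 72.32 × 1.04858 ≈ 75.83 MB.

75.83 MB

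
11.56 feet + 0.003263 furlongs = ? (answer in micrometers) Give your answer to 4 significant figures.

4.180e+6 micrometers

11.56 ft = 3.52349e+6 μm and 0.003263 furlong = 656411 μm.
3.52349e+6 + 656411 ≈ 4.180e+6 μm.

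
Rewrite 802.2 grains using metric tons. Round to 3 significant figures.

1 gr = 6.47989e-8 metric tons.
802.2 × 6.47989e-8 ≈ 5.20e-5 t.

5.20e-5 metric tons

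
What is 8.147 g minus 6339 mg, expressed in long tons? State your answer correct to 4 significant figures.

1.779e-6 long tons

8.147 g = 8.01833e-6 long ton and 6339 mg = 6.23889e-6 long ton.
8.01833e-6 − 6.23889e-6 ≈ 1.779e-6 long ton.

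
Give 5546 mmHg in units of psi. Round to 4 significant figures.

1 millimeter of mercury = 0.0193368 pounds per square inch.
5546 × 0.0193368 ≈ 107.2 psi.

107.2 psi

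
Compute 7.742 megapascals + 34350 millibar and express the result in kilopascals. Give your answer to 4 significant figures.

11180 kPa

7.742 MPa = 7742.00 kPa and 34350 mbar = 3435.00 kPa.
7742.00 + 3435.00 ≈ 11180 kPa.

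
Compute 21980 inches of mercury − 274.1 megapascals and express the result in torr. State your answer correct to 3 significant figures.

21980 inHg = 558292 torr and 274.1 MPa = 2.05592e+6 torr.
558292 − 2.05592e+6 ≈ -1.50e+6 torr.

-1.50e+6 torr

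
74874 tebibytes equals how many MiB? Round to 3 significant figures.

7.85e+10 MiB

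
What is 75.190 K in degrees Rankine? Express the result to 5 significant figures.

135.34 degrees Rankine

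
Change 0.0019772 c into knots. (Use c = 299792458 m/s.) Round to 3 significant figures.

1.15e+6 kn

1 speed of light = 5.82750e+8 knots.
0.0019772 × 5.82750e+8 ≈ 1.15e+6 kn.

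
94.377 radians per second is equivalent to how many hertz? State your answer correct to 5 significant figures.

15.021 hertz

1 rad/s = 0.159155 hertz.
94.377 × 0.159155 ≈ 15.021 Hz.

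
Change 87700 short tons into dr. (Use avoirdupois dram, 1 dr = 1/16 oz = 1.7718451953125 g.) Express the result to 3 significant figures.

1 short ton = 512000 dr.
Then 87700 × 512000 ≈ 4.49 × 10^10 dr.

4.49 × 10^10 drams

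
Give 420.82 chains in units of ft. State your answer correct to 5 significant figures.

27774 feet

1 chain = 66.0000 ft.
Thus 420.82 × 66.0000 ≈ 27774 ft.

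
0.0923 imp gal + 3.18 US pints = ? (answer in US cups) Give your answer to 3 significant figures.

8.13 US cup

0.0923 imp gal = 1.77356 US cup and 3.18 US pt = 6.36000 US cup.
1.77356 + 6.36000 ≈ 8.13 US cup.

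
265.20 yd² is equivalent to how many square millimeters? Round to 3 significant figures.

2.22 × 10^8 square millimeters

1 square yard = 836127 mm².
So 265.20 × 836127 ≈ 2.22 × 10^8 mm².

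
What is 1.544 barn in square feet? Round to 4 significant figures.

1.662e-27 square feet

1 barn = 1.07639e-27 ft².
So 1.544 × 1.07639e-27 ≈ 1.662e-27 ft².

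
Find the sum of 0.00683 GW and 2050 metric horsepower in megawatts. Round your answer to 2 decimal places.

0.00683 GW = 6.83000 MW and 2050 PS = 1.50777 MW.
6.83000 + 1.50777 ≈ 8.34 MW.

8.34 MW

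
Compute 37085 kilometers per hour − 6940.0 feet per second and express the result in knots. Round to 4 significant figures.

37085 km/h = 20024.3 kn and 6940.0 ft/s = 4111.84 kn.
20024.3 − 4111.84 ≈ 15910 kn.

15910 kn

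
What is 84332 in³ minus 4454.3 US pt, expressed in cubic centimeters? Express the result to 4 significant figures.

84332 in³ = 1.38195e+6 cm³ and 4454.3 US pt = 2.10767e+6 cm³.
1.38195e+6 − 2.10767e+6 ≈ -725700 cm³.

-725700 cm³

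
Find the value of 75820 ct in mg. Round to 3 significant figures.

1.52e+7 mg

1 carat = 200.000 mg.
75820 × 200.000 ≈ 1.52e+7 mg.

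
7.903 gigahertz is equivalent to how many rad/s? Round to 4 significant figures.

4.966 × 10^10 rad/s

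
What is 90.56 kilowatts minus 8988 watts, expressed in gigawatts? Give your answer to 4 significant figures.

90.56 kW = 9.05600e-5 GW and 8988 W = 8.98800e-6 GW.
9.05600e-5 − 8.98800e-6 ≈ 8.157e-5 GW.

8.157e-5 GW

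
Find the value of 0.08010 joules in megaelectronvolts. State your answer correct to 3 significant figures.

1 J = 6.24151 × 10^12 megaelectronvolts.
Then 0.08010 × 6.24151 × 10^12 ≈ 5.00 × 10^11 MeV.

5.00 × 10^11 MeV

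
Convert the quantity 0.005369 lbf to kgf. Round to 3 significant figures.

0.00244 kgf

1 lbf = 0.453592 kilograms-force.
Then 0.005369 × 0.453592 ≈ 0.00244 kgf.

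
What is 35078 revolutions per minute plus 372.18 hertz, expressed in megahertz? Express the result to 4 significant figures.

35078 rpm = 0.000584633 MHz and 372.18 Hz = 0.000372180 MHz.
0.000584633 + 0.000372180 ≈ 0.0009568 MHz.

0.0009568 MHz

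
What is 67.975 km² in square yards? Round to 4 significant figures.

1 square kilometer = 1.19599 × 10^6 yd².
67.975 × 1.19599 × 10^6 ≈ 8.130 × 10^7 yd².

8.130 × 10^7 square yards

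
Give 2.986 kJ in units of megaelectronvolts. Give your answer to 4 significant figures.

1.864 × 10^16 MeV

1 kilojoule = 6.24151 × 10^15 MeV.
Then 2.986 × 6.24151 × 10^15 ≈ 1.864 × 10^16 MeV.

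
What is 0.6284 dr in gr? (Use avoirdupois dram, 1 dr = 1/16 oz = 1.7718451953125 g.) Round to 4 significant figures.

1 dram = 27.34375 grains.
Then 0.6284 × 27.34375 ≈ 17.18 gr.

17.18 grains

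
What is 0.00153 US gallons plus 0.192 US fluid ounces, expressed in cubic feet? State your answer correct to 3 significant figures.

0.000405 cubic feet

0.00153 US gal = 0.000204531 ft³ and 0.192 US fl oz = 0.000200521 ft³.
0.000204531 + 0.000200521 ≈ 0.000405 ft³.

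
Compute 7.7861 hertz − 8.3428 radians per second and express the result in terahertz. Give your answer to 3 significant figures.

6.46e-12 terahertz

7.7861 Hz = 7.78610e-12 THz and 8.3428 rad/s = 1.32780e-12 THz.
7.78610e-12 − 1.32780e-12 ≈ 6.46e-12 THz.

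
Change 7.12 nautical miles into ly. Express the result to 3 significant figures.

1.39 × 10^-12 ly

1 nmi = 1.95757 × 10^-13 ly.
So 7.12 × 1.95757 × 10^-13 ≈ 1.39 × 10^-12 ly.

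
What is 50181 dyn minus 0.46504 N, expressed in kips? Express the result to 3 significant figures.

8.27e-6 kip

50181 dyn = 0.000112811 kip and 0.46504 N = 0.000104545 kip.
0.000112811 − 0.000104545 ≈ 8.27e-6 kip.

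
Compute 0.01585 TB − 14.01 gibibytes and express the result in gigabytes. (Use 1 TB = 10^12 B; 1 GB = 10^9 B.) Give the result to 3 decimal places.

0.01585 TB = 15.8500 GB and 14.01 GiB = 15.0431 GB.
15.8500 − 15.0431 ≈ 0.807 GB.

0.807 GB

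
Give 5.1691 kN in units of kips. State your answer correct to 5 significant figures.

1.1621 kip

1 kN = 0.224809 kips.
Thus 5.1691 × 0.224809 ≈ 1.1621 kip.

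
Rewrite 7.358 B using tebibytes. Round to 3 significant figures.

1 B = 9.09495e-13 TiB.
Thus 7.358 × 9.09495e-13 ≈ 6.69e-12 TiB.

6.69e-12 TiB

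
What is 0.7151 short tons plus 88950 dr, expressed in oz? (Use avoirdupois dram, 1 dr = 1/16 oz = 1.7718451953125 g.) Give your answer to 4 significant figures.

28440 ounces

0.7151 short ton = 22883.20 oz and 88950 dr = 5559.375 oz.
22883.20 + 5559.375 ≈ 28440 oz.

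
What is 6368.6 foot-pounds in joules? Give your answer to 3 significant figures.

1 ft·lbf = 1.35582 joules.
Then 6368.6 × 1.35582 ≈ 8630 J.

8630 J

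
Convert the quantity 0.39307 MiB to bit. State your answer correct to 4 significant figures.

1 MiB = 8.38861e+6 bit.
Then 0.39307 × 8.38861e+6 ≈ 3.297e+6 bit.

3.297e+6 bit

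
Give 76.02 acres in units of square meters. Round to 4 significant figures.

307600 m²

1 acre = 4046.86 m².
Thus 76.02 × 4046.86 ≈ 307600 m².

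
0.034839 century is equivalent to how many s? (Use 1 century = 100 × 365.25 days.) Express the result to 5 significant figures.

1 century = 3.15576e+9 seconds.
Then 0.034839 × 3.15576e+9 ≈ 1.0994e+8 s.

1.0994e+8 s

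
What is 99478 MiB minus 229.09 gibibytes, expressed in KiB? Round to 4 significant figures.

-1.384 × 10^8 KiB

99478 MiB = 1.01865 × 10^8 KiB and 229.09 GiB = 2.40218 × 10^8 KiB.
1.01865 × 10^8 − 2.40218 × 10^8 ≈ -1.384 × 10^8 KiB.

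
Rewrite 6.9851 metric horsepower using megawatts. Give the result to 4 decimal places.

0.0051 MW

1 metric horsepower = 0.000735499 MW.
So 6.9851 × 0.000735499 ≈ 0.0051 MW.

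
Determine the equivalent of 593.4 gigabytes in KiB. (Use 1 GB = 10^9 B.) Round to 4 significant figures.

5.795e+8 KiB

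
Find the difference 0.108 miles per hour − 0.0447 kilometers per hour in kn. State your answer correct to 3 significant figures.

0.108 mph = 0.0938494 kn and 0.0447 km/h = 0.0241361 kn.
0.0938494 − 0.0241361 ≈ 0.0697 kn.

0.0697 kn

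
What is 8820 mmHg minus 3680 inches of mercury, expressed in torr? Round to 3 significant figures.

-84700 torr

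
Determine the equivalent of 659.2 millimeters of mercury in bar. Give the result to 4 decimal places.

0.8789 bar

1 millimeter of mercury = 0.00133322 bar.
659.2 × 0.00133322 ≈ 0.8789 bar.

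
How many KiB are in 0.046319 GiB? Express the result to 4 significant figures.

1 gibibyte = 1.04858e+6 KiB.
Then 0.046319 × 1.04858e+6 ≈ 48570 KiB.

48570 KiB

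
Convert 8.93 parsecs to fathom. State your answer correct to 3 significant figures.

1.51e+17 fathom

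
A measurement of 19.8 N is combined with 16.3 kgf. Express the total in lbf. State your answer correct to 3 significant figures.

19.8 N = 4.45122 lbf and 16.3 kgf = 35.9353 lbf.
4.45122 + 35.9353 ≈ 40.4 lbf.

40.4 lbf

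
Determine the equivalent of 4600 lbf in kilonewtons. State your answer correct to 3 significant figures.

20.5 kilonewtons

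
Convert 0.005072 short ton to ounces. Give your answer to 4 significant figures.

162.3 ounces

1 short ton = 32000.0 oz.
0.005072 × 32000.0 ≈ 162.3 oz.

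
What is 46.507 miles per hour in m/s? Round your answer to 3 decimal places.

20.790 meters per second

1 mph = 0.447040 meters per second.
So 46.507 × 0.447040 ≈ 20.790 m/s.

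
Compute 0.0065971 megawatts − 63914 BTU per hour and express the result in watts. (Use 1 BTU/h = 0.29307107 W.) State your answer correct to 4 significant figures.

-12130 W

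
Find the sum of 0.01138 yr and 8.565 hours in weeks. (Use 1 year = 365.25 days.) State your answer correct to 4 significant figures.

0.01138 yr = 0.593792 wk and 8.565 h = 0.0509821 wk.
0.593792 + 0.0509821 ≈ 0.6448 wk.

0.6448 weeks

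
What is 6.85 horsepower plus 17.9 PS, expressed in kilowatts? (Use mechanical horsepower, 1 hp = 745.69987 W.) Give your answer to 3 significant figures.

18.3 kilowatts

6.85 hp = 5.10804 kW and 17.9 PS = 13.1654 kW.
5.10804 + 13.1654 ≈ 18.3 kW.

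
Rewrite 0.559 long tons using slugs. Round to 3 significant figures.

38.9 slug

1 long ton = 69.6213 slug.
So 0.559 × 69.6213 ≈ 38.9 slug.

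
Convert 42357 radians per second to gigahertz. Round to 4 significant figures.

6.741e-6 gigahertz

1 rad/s = 1.59155e-10 GHz.
Then 42357 × 1.59155e-10 ≈ 6.741e-6 GHz.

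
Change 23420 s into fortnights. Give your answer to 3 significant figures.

1 second = 8.26720e-7 fortnight.
23420 × 8.26720e-7 ≈ 0.0194 fortnight.

0.0194 fortnights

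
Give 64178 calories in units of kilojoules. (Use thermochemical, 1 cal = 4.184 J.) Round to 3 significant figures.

269 kilojoules

1 calorie = 0.00418400 kJ.
So 64178 × 0.00418400 ≈ 269 kJ.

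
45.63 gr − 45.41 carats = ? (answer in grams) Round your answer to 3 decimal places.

-6.125 grams

45.63 gr = 2.95677 g and 45.41 ct = 9.08200 g.
2.95677 − 9.08200 ≈ -6.125 g.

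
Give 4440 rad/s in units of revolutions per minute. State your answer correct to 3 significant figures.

1 rad/s = 9.54930 rpm.
4440 × 9.54930 ≈ 42400 rpm.

42400 revolutions per minute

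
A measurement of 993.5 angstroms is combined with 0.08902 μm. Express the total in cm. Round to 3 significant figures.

1.88 × 10^-5 centimeters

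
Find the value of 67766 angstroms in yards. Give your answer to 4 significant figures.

1 Å = 1.09361e-10 yd.
Thus 67766 × 1.09361e-10 ≈ 7.411e-6 yd.

7.411e-6 yd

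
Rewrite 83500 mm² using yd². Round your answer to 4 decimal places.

1 square millimeter = 1.19599e-6 yd².
83500 × 1.19599e-6 ≈ 0.0999 yd².

0.0999 yd²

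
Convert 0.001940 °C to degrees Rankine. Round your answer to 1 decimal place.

491.7 degrees Rankine

°R = (°C + 273.15) × 9/5.
Applying the formula gives 491.7 °R.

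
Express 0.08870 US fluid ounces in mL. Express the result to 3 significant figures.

1 US fluid ounce = 29.5735 milliliters.
0.08870 × 29.5735 ≈ 2.62 mL.

2.62 mL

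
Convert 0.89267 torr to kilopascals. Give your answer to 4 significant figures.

1 torr = 0.133322 kilopascals.
Thus 0.89267 × 0.133322 ≈ 0.1190 kPa.

0.1190 kPa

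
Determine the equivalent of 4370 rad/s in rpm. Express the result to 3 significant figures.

1 radian per second = 9.54930 rpm.
So 4370 × 9.54930 ≈ 41700 rpm.

41700 revolutions per minute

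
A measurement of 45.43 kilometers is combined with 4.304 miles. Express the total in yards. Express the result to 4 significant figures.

57260 yards

45.43 km = 49682.9 yd and 4.304 mi = 7575.04 yd.
49682.9 + 7575.04 ≈ 57260 yd.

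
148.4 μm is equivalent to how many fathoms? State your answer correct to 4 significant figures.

8.115 × 10^-5 fathom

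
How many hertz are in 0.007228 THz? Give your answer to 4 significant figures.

7.228e+9 hertz

1 terahertz = 1.00000e+12 hertz.
0.007228 × 1.00000e+12 ≈ 7.228e+9 Hz.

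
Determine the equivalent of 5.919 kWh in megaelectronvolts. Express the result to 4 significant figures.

1.330e+20 megaelectronvolts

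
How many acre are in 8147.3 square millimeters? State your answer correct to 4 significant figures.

1 square millimeter = 2.47105e-10 acres.
So 8147.3 × 2.47105e-10 ≈ 2.013e-6 acre.

2.013e-6 acre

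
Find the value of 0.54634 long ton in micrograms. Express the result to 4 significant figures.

1 long ton = 1.01605 × 10^12 μg.
So 0.54634 × 1.01605 × 10^12 ≈ 5.551 × 10^11 μg.

5.551 × 10^11 micrograms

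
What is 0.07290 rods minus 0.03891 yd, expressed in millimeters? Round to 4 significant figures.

0.07290 rod = 366.629 mm and 0.03891 yd = 35.5793 mm.
366.629 − 35.5793 ≈ 331.0 mm.

331.0 mm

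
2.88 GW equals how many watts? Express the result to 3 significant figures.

1 GW = 1.00000e+9 watts.
Then 2.88 × 1.00000e+9 ≈ 2.88e+9 W.

2.88e+9 watts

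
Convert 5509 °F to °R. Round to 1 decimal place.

5968.7 °R

°R = °F + 459.67.
Applying the formula gives 5968.7 °R.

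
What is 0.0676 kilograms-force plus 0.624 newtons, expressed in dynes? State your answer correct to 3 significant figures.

0.0676 kgf = 66293.0 dyn and 0.624 N = 62400.0 dyn.
66293.0 + 62400.0 ≈ 129000 dyn.

129000 dyn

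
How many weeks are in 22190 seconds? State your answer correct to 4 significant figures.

0.03669 wk

1 s = 1.65344e-6 wk.
Thus 22190 × 1.65344e-6 ≈ 0.03669 wk.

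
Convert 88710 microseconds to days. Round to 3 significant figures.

1.03e-6 days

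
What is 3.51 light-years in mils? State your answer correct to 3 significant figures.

1.31e+21 mil

1 light-year = 3.72470e+20 mil.
Thus 3.51 × 3.72470e+20 ≈ 1.31e+21 mil.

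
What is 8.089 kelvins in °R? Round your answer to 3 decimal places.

°R = K × 9/5.
Applying the formula gives 14.560 °R.

14.560 °R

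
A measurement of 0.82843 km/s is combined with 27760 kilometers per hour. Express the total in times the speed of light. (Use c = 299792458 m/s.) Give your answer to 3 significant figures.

2.85e-5 times the speed of light

0.82843 km/s = 2.76335e-6 c and 27760 km/h = 2.57215e-5 c.
2.76335e-6 + 2.57215e-5 ≈ 2.85e-5 c.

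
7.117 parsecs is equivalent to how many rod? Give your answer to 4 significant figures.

4.367 × 10^16 rods

1 parsec = 6.13552 × 10^15 rods.
So 7.117 × 6.13552 × 10^15 ≈ 4.367 × 10^16 rod.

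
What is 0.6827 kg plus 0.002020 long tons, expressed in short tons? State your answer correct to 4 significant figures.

0.003015 short tons

0.6827 kg = 0.000752548 short ton and 0.002020 long ton = 0.00226240 short ton.
0.000752548 + 0.00226240 ≈ 0.003015 short ton.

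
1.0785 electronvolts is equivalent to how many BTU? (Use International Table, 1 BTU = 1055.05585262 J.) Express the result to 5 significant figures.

1.6378 × 10^-22 British thermal units

1 eV = 1.51857 × 10^-22 BTU.
1.0785 × 1.51857 × 10^-22 ≈ 1.6378 × 10^-22 BTU.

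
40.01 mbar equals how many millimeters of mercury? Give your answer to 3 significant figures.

30.0 mmHg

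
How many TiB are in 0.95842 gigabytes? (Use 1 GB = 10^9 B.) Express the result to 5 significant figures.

1 gigabyte = 0.000909495 tebibytes.
Thus 0.95842 × 0.000909495 ≈ 0.00087168 TiB.

0.00087168 tebibytes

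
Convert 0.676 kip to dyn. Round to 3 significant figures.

1 kip = 4.44822e+8 dynes.
0.676 × 4.44822e+8 ≈ 3.01e+8 dyn.

3.01e+8 dyn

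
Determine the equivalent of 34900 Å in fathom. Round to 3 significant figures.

1.91 × 10^-6 fathoms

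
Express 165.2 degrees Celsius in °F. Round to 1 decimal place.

°C = (°F − 32) × 5/9.
Applying the formula gives 329.4 °F.

329.4 °F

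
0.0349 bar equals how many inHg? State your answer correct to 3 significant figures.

1.03 inches of mercury

1 bar = 29.5300 inHg.
Then 0.0349 × 29.5300 ≈ 1.03 inHg.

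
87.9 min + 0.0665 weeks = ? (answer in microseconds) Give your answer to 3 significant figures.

87.9 min = 5.27400e+9 μs and 0.0665 wk = 4.02192e+10 μs.
5.27400e+9 + 4.02192e+10 ≈ 4.55e+10 μs.

4.55e+10 μs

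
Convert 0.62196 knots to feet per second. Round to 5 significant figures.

1.0498 feet per second

1 kn = 1.68781 feet per second.
Then 0.62196 × 1.68781 ≈ 1.0498 ft/s.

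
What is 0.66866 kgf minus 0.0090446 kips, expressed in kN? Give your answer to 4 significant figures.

0.66866 kgf = 0.00655731 kN and 0.0090446 kip = 0.0402324 kN.
0.00655731 − 0.0402324 ≈ -0.03368 kN.

-0.03368 kilonewtons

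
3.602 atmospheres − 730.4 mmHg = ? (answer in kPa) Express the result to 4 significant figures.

267.6 kPa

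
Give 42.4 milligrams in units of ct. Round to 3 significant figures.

0.212 ct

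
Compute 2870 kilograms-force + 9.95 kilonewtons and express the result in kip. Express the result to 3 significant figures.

8.56 kip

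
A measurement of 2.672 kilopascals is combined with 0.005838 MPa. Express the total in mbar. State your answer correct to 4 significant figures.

2.672 kPa = 26.7200 mbar and 0.005838 MPa = 58.3800 mbar.
26.7200 + 58.3800 ≈ 85.10 mbar.

85.10 millibar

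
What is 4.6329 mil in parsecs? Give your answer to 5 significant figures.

3.8136 × 10^-21 pc

1 mil = 8.23158 × 10^-22 pc.
So 4.6329 × 8.23158 × 10^-22 ≈ 3.8136 × 10^-21 pc.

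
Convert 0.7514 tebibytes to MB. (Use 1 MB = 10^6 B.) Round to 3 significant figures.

826000 megabytes

1 tebibyte = 1.09951e+6 megabytes.
Then 0.7514 × 1.09951e+6 ≈ 826000 MB.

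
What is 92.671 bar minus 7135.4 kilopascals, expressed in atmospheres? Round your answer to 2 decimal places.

92.671 bar = 91.4592 atm and 7135.4 kPa = 70.4209 atm.
91.4592 − 70.4209 ≈ 21.04 atm.

21.04 atm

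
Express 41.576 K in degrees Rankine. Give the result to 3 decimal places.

74.837 °R

°R = K × 9/5.
Applying the formula gives 74.837 °R.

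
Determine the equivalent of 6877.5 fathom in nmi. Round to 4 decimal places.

6.7913 nmi

1 fathom = 0.000987473 nmi.
Then 6877.5 × 0.000987473 ≈ 6.7913 nmi.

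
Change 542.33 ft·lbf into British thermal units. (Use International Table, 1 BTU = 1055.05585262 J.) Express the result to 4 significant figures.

0.6969 British thermal units

1 ft·lbf = 0.00128507 BTU.
Then 542.33 × 0.00128507 ≈ 0.6969 BTU.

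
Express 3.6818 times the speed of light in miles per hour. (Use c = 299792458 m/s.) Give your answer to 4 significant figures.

1 speed of light = 6.70617 × 10^8 mph.
Then 3.6818 × 6.70617 × 10^8 ≈ 2.469 × 10^9 mph.

2.469 × 10^9 miles per hour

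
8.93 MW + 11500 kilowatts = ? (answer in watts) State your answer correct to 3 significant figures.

2.04 × 10^7 W

8.93 MW = 8.93000 × 10^6 W and 11500 kW = 1.15000 × 10^7 W.
8.93000 × 10^6 + 1.15000 × 10^7 ≈ 2.04 × 10^7 W.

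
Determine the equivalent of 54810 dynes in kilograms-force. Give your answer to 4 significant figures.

0.05589 kilograms-force

1 dyn = 1.01972e-6 kgf.
54810 × 1.01972e-6 ≈ 0.05589 kgf.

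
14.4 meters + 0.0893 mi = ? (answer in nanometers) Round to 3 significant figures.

1.58e+11 nanometers

14.4 m = 1.44000e+10 nm and 0.0893 mi = 1.43714e+11 nm.
1.44000e+10 + 1.43714e+11 ≈ 1.58e+11 nm.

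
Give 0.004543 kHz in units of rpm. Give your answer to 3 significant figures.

273 rpm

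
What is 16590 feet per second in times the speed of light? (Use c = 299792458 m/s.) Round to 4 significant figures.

1.687e-5 c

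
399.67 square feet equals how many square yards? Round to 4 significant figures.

44.41 yd²

1 ft² = 0.111111 yd².
Then 399.67 × 0.111111 ≈ 44.41 yd².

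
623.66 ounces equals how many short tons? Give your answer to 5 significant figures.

1 ounce = 3.12500e-5 short ton.
Then 623.66 × 3.12500e-5 ≈ 0.019489 short ton.

0.019489 short tons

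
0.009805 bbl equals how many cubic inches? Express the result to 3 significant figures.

95.1 in³

1 oil barrel = 9702.00 in³.
Thus 0.009805 × 9702.00 ≈ 95.1 in³.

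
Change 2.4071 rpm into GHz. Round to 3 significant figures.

1 rpm = 1.66667e-11 GHz.
Thus 2.4071 × 1.66667e-11 ≈ 4.01e-11 GHz.

4.01e-11 GHz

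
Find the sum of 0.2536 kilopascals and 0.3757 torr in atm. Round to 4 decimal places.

0.0030 atmospheres

0.2536 kPa = 0.00250284 atm and 0.3757 torr = 0.000494342 atm.
0.00250284 + 0.000494342 ≈ 0.0030 atm.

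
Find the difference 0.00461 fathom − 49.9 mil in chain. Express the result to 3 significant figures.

0.00461 fathom = 0.000419091 chain and 49.9 mil = 6.30051e-5 chain.
0.000419091 − 6.30051e-5 ≈ 0.000356 chain.

0.000356 chains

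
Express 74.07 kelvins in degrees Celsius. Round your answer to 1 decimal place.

K = °C + 273.15.
Applying the formula gives -199.1 °C.

-199.1 °C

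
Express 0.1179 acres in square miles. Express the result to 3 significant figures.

0.000184 square miles

1 acre = 0.00156250 mi².
So 0.1179 × 0.00156250 ≈ 0.000184 mi².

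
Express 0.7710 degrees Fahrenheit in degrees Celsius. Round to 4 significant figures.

°C = (°F − 32) × 5/9.
Applying the formula gives -17.35 °C.

-17.35 degrees Celsius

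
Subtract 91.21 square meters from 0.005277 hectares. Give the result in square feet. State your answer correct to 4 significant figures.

0.005277 ha = 568.012 ft² and 91.21 m² = 981.776 ft².
568.012 − 981.776 ≈ -413.8 ft².

-413.8 ft²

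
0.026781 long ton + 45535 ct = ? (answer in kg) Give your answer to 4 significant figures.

0.026781 long ton = 27.2108 kg and 45535 ct = 9.10700 kg.
27.2108 + 9.10700 ≈ 36.32 kg.

36.32 kg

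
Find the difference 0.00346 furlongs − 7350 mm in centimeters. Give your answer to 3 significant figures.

0.00346 furlong = 69.6041 cm and 7350 mm = 735.000 cm.
69.6041 − 735.000 ≈ -665 cm.

-665 cm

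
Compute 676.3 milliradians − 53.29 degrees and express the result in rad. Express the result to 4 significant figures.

-0.2538 rad

676.3 mrad = 0.676300 rad and 53.29 ° = 0.930086 rad.
0.676300 − 0.930086 ≈ -0.2538 rad.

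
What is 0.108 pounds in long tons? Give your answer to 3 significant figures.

4.82 × 10^-5 long ton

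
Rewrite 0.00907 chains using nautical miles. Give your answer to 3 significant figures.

1 chain = 0.0108622 nautical miles.
Then 0.00907 × 0.0108622 ≈ 9.85 × 10^-5 nmi.

9.85 × 10^-5 nautical miles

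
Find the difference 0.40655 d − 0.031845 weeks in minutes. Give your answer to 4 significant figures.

264.4 minutes

0.40655 d = 585.432 min and 0.031845 wk = 320.998 min.
585.432 − 320.998 ≈ 264.4 min.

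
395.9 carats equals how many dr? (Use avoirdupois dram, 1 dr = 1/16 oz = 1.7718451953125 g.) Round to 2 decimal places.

1 carat = 0.112877 drams.
395.9 × 0.112877 ≈ 44.69 dr.

44.69 dr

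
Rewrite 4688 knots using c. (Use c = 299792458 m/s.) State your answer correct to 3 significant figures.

8.04 × 10^-6 c

1 knot = 1.71600 × 10^-9 c.
4688 × 1.71600 × 10^-9 ≈ 8.04 × 10^-6 c.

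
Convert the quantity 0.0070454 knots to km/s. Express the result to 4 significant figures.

3.624 × 10^-6 km/s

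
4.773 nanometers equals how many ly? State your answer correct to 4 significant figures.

5.045e-25 light-years

1 nm = 1.05700e-25 light-years.
So 4.773 × 1.05700e-25 ≈ 5.045e-25 ly.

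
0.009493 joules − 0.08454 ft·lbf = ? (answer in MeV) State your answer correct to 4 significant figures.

-6.562 × 10^11 megaelectronvolts

0.009493 J = 5.92506 × 10^10 MeV and 0.08454 ft·lbf = 7.15407 × 10^11 MeV.
5.92506 × 10^10 − 7.15407 × 10^11 ≈ -6.562 × 10^11 MeV.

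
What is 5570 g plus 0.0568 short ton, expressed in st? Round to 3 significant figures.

8.99 stone

5570 g = 0.877125 st and 0.0568 short ton = 8.11429 st.
0.877125 + 8.11429 ≈ 8.99 st.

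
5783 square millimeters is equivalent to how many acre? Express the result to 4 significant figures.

1 mm² = 2.47105e-10 acre.
Then 5783 × 2.47105e-10 ≈ 1.429e-6 acre.

1.429e-6 acres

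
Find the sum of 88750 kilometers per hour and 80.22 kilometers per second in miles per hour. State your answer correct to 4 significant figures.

88750 km/h = 55146.7 mph and 80.22 km/s = 179447 mph.
55146.7 + 179447 ≈ 234600 mph.

234600 mph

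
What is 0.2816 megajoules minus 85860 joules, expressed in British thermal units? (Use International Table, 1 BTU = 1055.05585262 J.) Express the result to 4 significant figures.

185.5 BTU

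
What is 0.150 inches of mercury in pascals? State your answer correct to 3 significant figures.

508 pascals

1 inHg = 3386.39 Pa.
Thus 0.150 × 3386.39 ≈ 508 Pa.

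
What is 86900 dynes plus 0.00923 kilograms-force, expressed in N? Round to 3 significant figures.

0.960 N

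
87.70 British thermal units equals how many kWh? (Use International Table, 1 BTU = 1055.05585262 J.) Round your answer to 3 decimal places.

1 BTU = 0.000293071 kilowatt-hours.
So 87.70 × 0.000293071 ≈ 0.026 kWh.

0.026 kilowatt-hours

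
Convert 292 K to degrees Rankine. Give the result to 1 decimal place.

°R = K × 9/5.
Applying the formula gives 525.6 °R.

525.6 degrees Rankine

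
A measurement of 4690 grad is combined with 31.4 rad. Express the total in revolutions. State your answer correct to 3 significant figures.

4690 grad = 11.7250 rev and 31.4 rad = 4.99747 rev.
11.7250 + 4.99747 ≈ 16.7 rev.

16.7 rev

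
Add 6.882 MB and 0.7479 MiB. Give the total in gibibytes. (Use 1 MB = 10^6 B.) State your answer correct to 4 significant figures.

6.882 MB = 0.00640936 GiB and 0.7479 MiB = 0.000730371 GiB.
0.00640936 + 0.000730371 ≈ 0.007140 GiB.

0.007140 GiB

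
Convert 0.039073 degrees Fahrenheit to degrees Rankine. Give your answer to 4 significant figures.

459.7 °R

°R = °F + 459.67.
Applying the formula gives 459.7 °R.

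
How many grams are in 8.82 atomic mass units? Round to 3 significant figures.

1 u = 1.66054e-24 grams.
So 8.82 × 1.66054e-24 ≈ 1.46e-23 g.

1.46e-23 grams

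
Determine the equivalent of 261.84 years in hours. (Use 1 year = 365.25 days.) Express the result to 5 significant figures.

2.2953 × 10^6 h

1 year = 8766.00 h.
Thus 261.84 × 8766.00 ≈ 2.2953 × 10^6 h.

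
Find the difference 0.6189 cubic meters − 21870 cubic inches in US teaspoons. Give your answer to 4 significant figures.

0.6189 m³ = 125565 US tsp and 21870 in³ = 72710.6 US tsp.
125565 − 72710.6 ≈ 52850 US tsp.

52850 US tsp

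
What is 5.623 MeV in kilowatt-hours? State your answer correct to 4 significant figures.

2.503 × 10^-19 kilowatt-hours

1 MeV = 4.45049 × 10^-20 kilowatt-hours.
Then 5.623 × 4.45049 × 10^-20 ≈ 2.503 × 10^-19 kWh.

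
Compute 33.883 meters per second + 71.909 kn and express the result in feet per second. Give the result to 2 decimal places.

232.53 ft/s

33.883 m/s = 111.165 ft/s and 71.909 kn = 121.369 ft/s.
111.165 + 121.369 ≈ 232.53 ft/s.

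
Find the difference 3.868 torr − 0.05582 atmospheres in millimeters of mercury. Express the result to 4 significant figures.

-38.56 millimeters of mercury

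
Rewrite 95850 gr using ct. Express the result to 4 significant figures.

31050 ct

1 grain = 0.323995 carats.
So 95850 × 0.323995 ≈ 31050 ct.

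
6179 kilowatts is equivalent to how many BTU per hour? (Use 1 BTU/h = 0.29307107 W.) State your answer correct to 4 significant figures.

2.108e+7 BTU/h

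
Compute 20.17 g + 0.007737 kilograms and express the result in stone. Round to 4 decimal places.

20.17 g = 0.00317623 st and 0.007737 kg = 0.00121837 st.
0.00317623 + 0.00121837 ≈ 0.0044 st.

0.0044 st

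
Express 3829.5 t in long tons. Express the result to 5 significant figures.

3769.0 long tons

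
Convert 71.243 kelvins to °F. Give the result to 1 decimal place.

-331.4 °F

K = (°F + 459.67) × 5/9.
Applying the formula gives -331.4 °F.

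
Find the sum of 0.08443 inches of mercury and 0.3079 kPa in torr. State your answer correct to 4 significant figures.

0.08443 inHg = 2.14452 torr and 0.3079 kPa = 2.30944 torr.
2.14452 + 2.30944 ≈ 4.454 torr.

4.454 torr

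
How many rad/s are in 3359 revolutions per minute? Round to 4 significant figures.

351.8 radians per second

1 revolution per minute = 0.104720 radians per second.
So 3359 × 0.104720 ≈ 351.8 rad/s.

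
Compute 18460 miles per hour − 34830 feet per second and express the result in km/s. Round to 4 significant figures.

18460 mph = 8.25236 km/s and 34830 ft/s = 10.6162 km/s.
8.25236 − 10.6162 ≈ -2.364 km/s.

-2.364 km/s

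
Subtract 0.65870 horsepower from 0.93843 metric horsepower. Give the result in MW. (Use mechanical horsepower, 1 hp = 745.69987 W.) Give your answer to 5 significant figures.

0.00019902 megawatts

0.93843 PS = 0.000690214 MW and 0.65870 hp = 0.000491193 MW.
0.000690214 − 0.000491193 ≈ 0.00019902 MW.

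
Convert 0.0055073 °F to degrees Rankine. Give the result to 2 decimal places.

459.68 °R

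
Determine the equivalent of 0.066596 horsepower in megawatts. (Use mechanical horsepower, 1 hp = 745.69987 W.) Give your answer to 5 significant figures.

4.9661e-5 MW

1 horsepower = 0.000745700 MW.
So 0.066596 × 0.000745700 ≈ 4.9661e-5 MW.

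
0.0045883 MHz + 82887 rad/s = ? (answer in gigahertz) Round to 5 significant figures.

1.7780e-5 GHz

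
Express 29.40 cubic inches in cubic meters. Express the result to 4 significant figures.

0.0004818 cubic meters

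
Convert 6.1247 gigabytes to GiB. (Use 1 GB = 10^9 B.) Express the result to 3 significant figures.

5.70 GiB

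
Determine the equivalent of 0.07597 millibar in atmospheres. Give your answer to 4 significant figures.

1 mbar = 0.000986923 atm.
So 0.07597 × 0.000986923 ≈ 7.498e-5 atm.

7.498e-5 atm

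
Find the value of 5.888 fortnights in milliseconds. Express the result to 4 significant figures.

1 fortnight = 1.20960e+9 ms.
Then 5.888 × 1.20960e+9 ≈ 7.122e+9 ms.

7.122e+9 milliseconds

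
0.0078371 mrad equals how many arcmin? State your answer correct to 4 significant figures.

1 mrad = 3.43775 arcminutes.
Thus 0.0078371 × 3.43775 ≈ 0.02694 arcmin.

0.02694 arcmin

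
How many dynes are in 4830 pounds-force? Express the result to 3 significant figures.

2.15e+9 dyn

1 lbf = 444822 dyn.
So 4830 × 444822 ≈ 2.15e+9 dyn.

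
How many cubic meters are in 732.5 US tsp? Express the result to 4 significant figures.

0.003610 cubic meters

1 US tsp = 4.92892 × 10^-6 cubic meters.
Thus 732.5 × 4.92892 × 10^-6 ≈ 0.003610 m³.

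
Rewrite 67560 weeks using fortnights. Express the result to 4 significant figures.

1 week = 0.500000 fortnight.
Thus 67560 × 0.500000 ≈ 33780 fortnight.

33780 fortnight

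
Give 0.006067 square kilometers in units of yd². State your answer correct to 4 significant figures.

7256 square yards

1 km² = 1.19599 × 10^6 yd².
0.006067 × 1.19599 × 10^6 ≈ 7256 yd².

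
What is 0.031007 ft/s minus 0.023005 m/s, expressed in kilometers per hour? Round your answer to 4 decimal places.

0.031007 ft/s = 0.0340234 km/h and 0.023005 m/s = 0.0828180 km/h.
0.0340234 − 0.0828180 ≈ -0.0488 km/h.

-0.0488 kilometers per hour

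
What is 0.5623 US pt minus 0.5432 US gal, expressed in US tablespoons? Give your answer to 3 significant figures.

-121 US tbsp

0.5623 US pt = 17.9936 US tbsp and 0.5432 US gal = 139.059 US tbsp.
17.9936 − 139.059 ≈ -121 US tbsp.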